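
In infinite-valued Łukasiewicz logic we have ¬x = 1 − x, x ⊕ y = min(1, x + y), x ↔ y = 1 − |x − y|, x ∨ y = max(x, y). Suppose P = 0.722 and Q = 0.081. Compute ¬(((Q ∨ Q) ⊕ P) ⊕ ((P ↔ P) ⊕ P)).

0.000

Q ∨ Q = max(0.081, 0.081) = 0.081
(Q ∨ Q) ⊕ P = min(1, 0.081 + 0.722) = min(1, 0.803) = 0.803
P ↔ P = 1 − |0.722 − 0.722| = 1 − 0.000 = 1.000
(P ↔ P) ⊕ P = min(1, 1.000 + 0.722) = min(1, 1.722) = 1.000
((Q ∨ Q) ⊕ P) ⊕ ((P ↔ P) ⊕ P) = min(1, 0.803 + 1.000) = min(1, 1.803) = 1.000
¬(((Q ∨ Q) ⊕ P) ⊕ ((P ↔ P) ⊕ P)) = 1 − 1.000 = 0.000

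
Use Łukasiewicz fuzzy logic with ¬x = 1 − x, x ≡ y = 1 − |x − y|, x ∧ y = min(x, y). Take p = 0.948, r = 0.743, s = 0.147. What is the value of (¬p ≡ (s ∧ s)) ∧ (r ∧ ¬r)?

0.257

¬p = 1 − 0.948 = 0.052
s ∧ s = min(0.147, 0.147) = 0.147
¬p ≡ (s ∧ s) = 1 − |0.052 − 0.147| = 1 − 0.095 = 0.905
¬r = 1 − 0.743 = 0.257
r ∧ ¬r = min(0.743, 0.257) = 0.257
(¬p ≡ (s ∧ s)) ∧ (r ∧ ¬r) = min(0.905, 0.257) = 0.257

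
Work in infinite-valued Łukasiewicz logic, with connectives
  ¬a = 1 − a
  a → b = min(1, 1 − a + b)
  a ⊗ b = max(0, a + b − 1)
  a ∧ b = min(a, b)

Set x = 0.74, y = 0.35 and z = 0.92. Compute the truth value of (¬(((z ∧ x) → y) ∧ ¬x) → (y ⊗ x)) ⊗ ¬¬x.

0.09

z ∧ x = min(0.92, 0.74) = 0.74
(z ∧ x) → y = min(1, 1 − 0.74 + 0.35) = min(1, 0.61) = 0.61
¬x = 1 − 0.74 = 0.26
((z ∧ x) → y) ∧ ¬x = min(0.61, 0.26) = 0.26
¬(((z ∧ x) → y) ∧ ¬x) = 1 − 0.26 = 0.74
y ⊗ x = max(0, 0.35 + 0.74 − 1) = max(0, 0.09) = 0.09
¬(((z ∧ x) → y) ∧ ¬x) → (y ⊗ x) = min(1, 1 − 0.74 + 0.09) = min(1, 0.35) = 0.35
¬¬x = 1 − 0.26 = 0.74
(¬(((z ∧ x) → y) ∧ ¬x) → (y ⊗ x)) ⊗ ¬¬x = max(0, 0.35 + 0.74 − 1) = max(0, 0.09) = 0.09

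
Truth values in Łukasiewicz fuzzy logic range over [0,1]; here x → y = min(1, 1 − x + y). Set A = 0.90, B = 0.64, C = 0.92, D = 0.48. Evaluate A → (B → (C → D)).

C → D = min(1, 1 − 0.92 + 0.48) = min(1, 0.56) = 0.56
B → (C → D) = min(1, 1 − 0.64 + 0.56) = min(1, 0.92) = 0.92
A → (B → (C → D)) = min(1, 1 − 0.90 + 0.92) = min(1, 1.02) = 1.00

1.00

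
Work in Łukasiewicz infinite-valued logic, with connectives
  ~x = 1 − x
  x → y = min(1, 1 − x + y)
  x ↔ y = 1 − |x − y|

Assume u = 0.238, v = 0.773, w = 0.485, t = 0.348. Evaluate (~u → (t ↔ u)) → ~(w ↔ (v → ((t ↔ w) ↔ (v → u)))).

0.344

~u = 1 − 0.238 = 0.762
t ↔ u = 1 − |0.348 − 0.238| = 1 − 0.110 = 0.890
~u → (t ↔ u) = min(1, 1 − 0.762 + 0.890) = min(1, 1.128) = 1.000
t ↔ w = 1 − |0.348 − 0.485| = 1 − 0.137 = 0.863
v → u = min(1, 1 − 0.773 + 0.238) = min(1, 0.465) = 0.465
(t ↔ w) ↔ (v → u) = 1 − |0.863 − 0.465| = 1 − 0.398 = 0.602
v → ((t ↔ w) ↔ (v → u)) = min(1, 1 − 0.773 + 0.602) = min(1, 0.829) = 0.829
w ↔ (v → ((t ↔ w) ↔ (v → u))) = 1 − |0.485 − 0.829| = 1 − 0.344 = 0.656
~(w ↔ (v → ((t ↔ w) ↔ (v → u)))) = 1 − 0.656 = 0.344
(~u → (t ↔ u)) → ~(w ↔ (v → ((t ↔ w) ↔ (v → u)))) = min(1, 1 − 1.000 + 0.344) = min(1, 0.344) = 0.344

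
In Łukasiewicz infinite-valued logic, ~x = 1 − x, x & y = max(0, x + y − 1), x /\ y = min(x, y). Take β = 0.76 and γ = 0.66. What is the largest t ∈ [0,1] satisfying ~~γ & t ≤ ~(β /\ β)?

~γ = 1 − 0.66 = 0.34
~~γ = 1 − 0.34 = 0.66
So the left factor is ~~γ = 0.66.
β /\ β = min(0.76, 0.76) = 0.76
~(β /\ β) = 1 − 0.76 = 0.24
So the right-hand bound is ~(β /\ β) = 0.24.
The residuum of the Łukasiewicz t-norm gives the supremum: min(1, 1 − 0.66 + 0.24).
1 − 0.66 + 0.24 = 0.58, so t = min(1, 0.58) = 0.58.
Check: 0.66 & 0.58 = max(0, 0.24) = 0.24 ≤ 0.24.

0.58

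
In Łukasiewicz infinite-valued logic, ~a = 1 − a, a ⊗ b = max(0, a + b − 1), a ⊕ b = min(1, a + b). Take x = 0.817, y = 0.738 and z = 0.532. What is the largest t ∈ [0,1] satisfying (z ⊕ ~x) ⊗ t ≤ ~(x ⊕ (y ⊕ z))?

~x = 1 − 0.817 = 0.183
z ⊕ ~x = min(1, 0.532 + 0.183) = min(1, 0.715) = 0.715
So the left factor is z ⊕ ~x = 0.715.
y ⊕ z = min(1, 0.738 + 0.532) = min(1, 1.270) = 1.000
x ⊕ (y ⊕ z) = min(1, 0.817 + 1.000) = min(1, 1.817) = 1.000
~(x ⊕ (y ⊕ z)) = 1 − 1.000 = 0.000
So the right-hand bound is ~(x ⊕ (y ⊕ z)) = 0.000.
The residuum of the Łukasiewicz t-norm gives the supremum: min(1, 1 − 0.715 + 0.000).
1 − 0.715 + 0.000 = 0.285, so t = min(1, 0.285) = 0.285.
Check: 0.715 ⊗ 0.285 = max(0, 0.000) = 0.000 ≤ 0.000.

0.285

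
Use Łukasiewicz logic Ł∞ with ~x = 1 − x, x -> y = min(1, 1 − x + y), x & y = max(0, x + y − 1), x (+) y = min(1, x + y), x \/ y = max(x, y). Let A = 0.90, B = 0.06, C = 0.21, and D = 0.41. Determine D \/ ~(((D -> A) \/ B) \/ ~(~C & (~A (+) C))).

D -> A = min(1, 1 − 0.41 + 0.90) = min(1, 1.49) = 1.00
(D -> A) \/ B = max(1.00, 0.06) = 1.00
~C = 1 − 0.21 = 0.79
~A = 1 − 0.90 = 0.10
~A (+) C = min(1, 0.10 + 0.21) = min(1, 0.31) = 0.31
~C & (~A (+) C) = max(0, 0.79 + 0.31 − 1) = max(0, 0.10) = 0.10
~(~C & (~A (+) C)) = 1 − 0.10 = 0.90
((D -> A) \/ B) \/ ~(~C & (~A (+) C)) = max(1.00, 0.90) = 1.00
~(((D -> A) \/ B) \/ ~(~C & (~A (+) C))) = 1 − 1.00 = 0.00
D \/ ~(((D -> A) \/ B) \/ ~(~C & (~A (+) C))) = max(0.41, 0.00) = 0.41

0.41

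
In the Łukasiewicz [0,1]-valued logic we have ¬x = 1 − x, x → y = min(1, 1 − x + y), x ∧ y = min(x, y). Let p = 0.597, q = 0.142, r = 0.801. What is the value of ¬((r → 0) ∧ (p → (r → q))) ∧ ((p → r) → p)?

r → 0 = min(1, 1 − 0.801 + 0.000) = min(1, 0.199) = 0.199
r → q = min(1, 1 − 0.801 + 0.142) = min(1, 0.341) = 0.341
p → (r → q) = min(1, 1 − 0.597 + 0.341) = min(1, 0.744) = 0.744
(r → 0) ∧ (p → (r → q)) = min(0.199, 0.744) = 0.199
¬((r → 0) ∧ (p → (r → q))) = 1 − 0.199 = 0.801
p → r = min(1, 1 − 0.597 + 0.801) = min(1, 1.204) = 1.000
(p → r) → p = min(1, 1 − 1.000 + 0.597) = min(1, 0.597) = 0.597
¬((r → 0) ∧ (p → (r → q))) ∧ ((p → r) → p) = min(0.801, 0.597) = 0.597

0.597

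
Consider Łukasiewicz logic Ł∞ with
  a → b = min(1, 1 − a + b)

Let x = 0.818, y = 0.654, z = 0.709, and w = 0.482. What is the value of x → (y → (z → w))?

1.000

z → w = min(1, 1 − 0.709 + 0.482) = min(1, 0.773) = 0.773
y → (z → w) = min(1, 1 − 0.654 + 0.773) = min(1, 1.119) = 1.000
x → (y → (z → w)) = min(1, 1 − 0.818 + 1.000) = min(1, 1.182) = 1.000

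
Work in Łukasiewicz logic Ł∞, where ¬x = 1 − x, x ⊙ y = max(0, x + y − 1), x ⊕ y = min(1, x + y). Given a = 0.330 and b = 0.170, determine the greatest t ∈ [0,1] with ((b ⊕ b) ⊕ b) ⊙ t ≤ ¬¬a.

0.820

b ⊕ b = min(1, 0.170 + 0.170) = min(1, 0.340) = 0.340
(b ⊕ b) ⊕ b = min(1, 0.340 + 0.170) = min(1, 0.510) = 0.510
So the left factor is (b ⊕ b) ⊕ b = 0.510.
¬a = 1 − 0.330 = 0.670
¬¬a = 1 − 0.670 = 0.330
So the right-hand bound is ¬¬a = 0.330.
The residuum of the Łukasiewicz t-norm gives the supremum: min(1, 1 − 0.510 + 0.330).
1 − 0.510 + 0.330 = 0.820, so t = min(1, 0.820) = 0.820.
Check: 0.510 ⊙ 0.820 = max(0, 0.330) = 0.330 ≤ 0.330.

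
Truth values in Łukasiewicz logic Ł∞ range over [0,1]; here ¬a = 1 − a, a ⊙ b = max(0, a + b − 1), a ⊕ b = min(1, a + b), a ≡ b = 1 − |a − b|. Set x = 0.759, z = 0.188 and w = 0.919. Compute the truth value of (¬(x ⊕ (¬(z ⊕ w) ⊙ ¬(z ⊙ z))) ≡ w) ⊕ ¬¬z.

0.510

z ⊕ w = min(1, 0.188 + 0.919) = min(1, 1.107) = 1.000
¬(z ⊕ w) = 1 − 1.000 = 0.000
z ⊙ z = max(0, 0.188 + 0.188 − 1) = max(0, -0.624) = 0.000
¬(z ⊙ z) = 1 − 0.000 = 1.000
¬(z ⊕ w) ⊙ ¬(z ⊙ z) = max(0, 0.000 + 1.000 − 1) = max(0, 0.000) = 0.000
x ⊕ (¬(z ⊕ w) ⊙ ¬(z ⊙ z)) = min(1, 0.759 + 0.000) = min(1, 0.759) = 0.759
¬(x ⊕ (¬(z ⊕ w) ⊙ ¬(z ⊙ z))) = 1 − 0.759 = 0.241
¬(x ⊕ (¬(z ⊕ w) ⊙ ¬(z ⊙ z))) ≡ w = 1 − |0.241 − 0.919| = 1 − 0.678 = 0.322
¬z = 1 − 0.188 = 0.812
¬¬z = 1 − 0.812 = 0.188
(¬(x ⊕ (¬(z ⊕ w) ⊙ ¬(z ⊙ z))) ≡ w) ⊕ ¬¬z = min(1, 0.322 + 0.188) = min(1, 0.510) = 0.510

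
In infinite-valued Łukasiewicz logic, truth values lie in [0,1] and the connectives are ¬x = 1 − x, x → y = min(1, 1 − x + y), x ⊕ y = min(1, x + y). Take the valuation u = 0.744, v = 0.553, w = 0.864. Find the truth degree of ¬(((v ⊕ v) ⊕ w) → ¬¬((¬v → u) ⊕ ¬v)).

0.000

v ⊕ v = min(1, 0.553 + 0.553) = min(1, 1.106) = 1.000
(v ⊕ v) ⊕ w = min(1, 1.000 + 0.864) = min(1, 1.864) = 1.000
¬v = 1 − 0.553 = 0.447
¬v → u = min(1, 1 − 0.447 + 0.744) = min(1, 1.297) = 1.000
(¬v → u) ⊕ ¬v = min(1, 1.000 + 0.447) = min(1, 1.447) = 1.000
¬((¬v → u) ⊕ ¬v) = 1 − 1.000 = 0.000
¬¬((¬v → u) ⊕ ¬v) = 1 − 0.000 = 1.000
((v ⊕ v) ⊕ w) → ¬¬((¬v → u) ⊕ ¬v) = min(1, 1 − 1.000 + 1.000) = min(1, 1.000) = 1.000
¬(((v ⊕ v) ⊕ w) → ¬¬((¬v → u) ⊕ ¬v)) = 1 − 1.000 = 0.000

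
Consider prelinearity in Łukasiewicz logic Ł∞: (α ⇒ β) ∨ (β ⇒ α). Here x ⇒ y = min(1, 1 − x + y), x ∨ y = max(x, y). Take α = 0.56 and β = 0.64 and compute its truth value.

1.00

α ⇒ β = min(1, 1 − 0.56 + 0.64) = min(1, 1.08) = 1.00
β ⇒ α = min(1, 1 − 0.64 + 0.56) = min(1, 0.92) = 0.92
(α ⇒ β) ∨ (β ⇒ α) = max(1.00, 0.92) = 1.00
(As expected: a Ł∞-tautology — holds in every MV-chain.)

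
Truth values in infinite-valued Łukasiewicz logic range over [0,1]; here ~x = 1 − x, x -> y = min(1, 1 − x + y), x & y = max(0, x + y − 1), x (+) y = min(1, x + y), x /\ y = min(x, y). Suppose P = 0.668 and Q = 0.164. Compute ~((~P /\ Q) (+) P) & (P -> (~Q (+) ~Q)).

0.168

~P = 1 − 0.668 = 0.332
~P /\ Q = min(0.332, 0.164) = 0.164
(~P /\ Q) (+) P = min(1, 0.164 + 0.668) = min(1, 0.832) = 0.832
~((~P /\ Q) (+) P) = 1 − 0.832 = 0.168
~Q = 1 − 0.164 = 0.836
~Q (+) ~Q = min(1, 0.836 + 0.836) = min(1, 1.672) = 1.000
P -> (~Q (+) ~Q) = min(1, 1 − 0.668 + 1.000) = min(1, 1.332) = 1.000
~((~P /\ Q) (+) P) & (P -> (~Q (+) ~Q)) = max(0, 0.168 + 1.000 − 1) = max(0, 0.168) = 0.168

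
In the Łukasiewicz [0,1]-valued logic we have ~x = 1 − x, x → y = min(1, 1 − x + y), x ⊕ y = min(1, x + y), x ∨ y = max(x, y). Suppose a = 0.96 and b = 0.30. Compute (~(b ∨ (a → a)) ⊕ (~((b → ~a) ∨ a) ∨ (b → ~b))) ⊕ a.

1.00

a → a = min(1, 1 − 0.96 + 0.96) = min(1, 1.00) = 1.00
b ∨ (a → a) = max(0.30, 1.00) = 1.00
~(b ∨ (a → a)) = 1 − 1.00 = 0.00
~a = 1 − 0.96 = 0.04
b → ~a = min(1, 1 − 0.30 + 0.04) = min(1, 0.74) = 0.74
(b → ~a) ∨ a = max(0.74, 0.96) = 0.96
~((b → ~a) ∨ a) = 1 − 0.96 = 0.04
~b = 1 − 0.30 = 0.70
b → ~b = min(1, 1 − 0.30 + 0.70) = min(1, 1.40) = 1.00
~((b → ~a) ∨ a) ∨ (b → ~b) = max(0.04, 1.00) = 1.00
~(b ∨ (a → a)) ⊕ (~((b → ~a) ∨ a) ∨ (b → ~b)) = min(1, 0.00 + 1.00) = min(1, 1.00) = 1.00
(~(b ∨ (a → a)) ⊕ (~((b → ~a) ∨ a) ∨ (b → ~b))) ⊕ a = min(1, 1.00 + 0.96) = min(1, 1.96) = 1.00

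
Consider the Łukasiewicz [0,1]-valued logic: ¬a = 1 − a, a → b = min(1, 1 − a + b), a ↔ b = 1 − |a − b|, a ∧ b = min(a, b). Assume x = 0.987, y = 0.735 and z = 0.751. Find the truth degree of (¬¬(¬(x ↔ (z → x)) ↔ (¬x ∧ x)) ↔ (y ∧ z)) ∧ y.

z → x = min(1, 1 − 0.751 + 0.987) = min(1, 1.236) = 1.000
x ↔ (z → x) = 1 − |0.987 − 1.000| = 1 − 0.013 = 0.987
¬(x ↔ (z → x)) = 1 − 0.987 = 0.013
¬x = 1 − 0.987 = 0.013
¬x ∧ x = min(0.013, 0.987) = 0.013
¬(x ↔ (z → x)) ↔ (¬x ∧ x) = 1 − |0.013 − 0.013| = 1 − 0.000 = 1.000
¬(¬(x ↔ (z → x)) ↔ (¬x ∧ x)) = 1 − 1.000 = 0.000
¬¬(¬(x ↔ (z → x)) ↔ (¬x ∧ x)) = 1 − 0.000 = 1.000
y ∧ z = min(0.735, 0.751) = 0.735
¬¬(¬(x ↔ (z → x)) ↔ (¬x ∧ x)) ↔ (y ∧ z) = 1 − |1.000 − 0.735| = 1 − 0.265 = 0.735
(¬¬(¬(x ↔ (z → x)) ↔ (¬x ∧ x)) ↔ (y ∧ z)) ∧ y = min(0.735, 0.735) = 0.735

0.735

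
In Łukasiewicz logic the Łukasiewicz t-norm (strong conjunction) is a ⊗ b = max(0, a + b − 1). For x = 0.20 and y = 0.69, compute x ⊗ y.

0.00

x ⊗ y = max(0, 0.20 + 0.69 − 1) = max(0, -0.11) = 0.00
For comparison, the Gödel (minimum) t-norm min(a, b) would give 0.20.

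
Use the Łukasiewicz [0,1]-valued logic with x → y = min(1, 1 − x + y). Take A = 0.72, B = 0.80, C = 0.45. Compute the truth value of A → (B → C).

0.93

B → C = min(1, 1 − 0.80 + 0.45) = min(1, 0.65) = 0.65
A → (B → C) = min(1, 1 − 0.72 + 0.65) = min(1, 0.93) = 0.93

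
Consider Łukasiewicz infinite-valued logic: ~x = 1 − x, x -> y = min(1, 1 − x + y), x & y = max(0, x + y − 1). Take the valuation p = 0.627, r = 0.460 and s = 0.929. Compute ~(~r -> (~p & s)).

0.238

~r = 1 − 0.460 = 0.540
~p = 1 − 0.627 = 0.373
~p & s = max(0, 0.373 + 0.929 − 1) = max(0, 0.302) = 0.302
~r -> (~p & s) = min(1, 1 − 0.540 + 0.302) = min(1, 0.762) = 0.762
~(~r -> (~p & s)) = 1 − 0.762 = 0.238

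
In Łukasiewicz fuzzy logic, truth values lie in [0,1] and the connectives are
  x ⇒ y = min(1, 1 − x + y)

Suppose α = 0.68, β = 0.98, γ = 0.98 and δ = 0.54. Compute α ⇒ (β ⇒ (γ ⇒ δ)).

0.90

γ ⇒ δ = min(1, 1 − 0.98 + 0.54) = min(1, 0.56) = 0.56
β ⇒ (γ ⇒ δ) = min(1, 1 − 0.98 + 0.56) = min(1, 0.58) = 0.58
α ⇒ (β ⇒ (γ ⇒ δ)) = min(1, 1 − 0.68 + 0.58) = min(1, 0.90) = 0.90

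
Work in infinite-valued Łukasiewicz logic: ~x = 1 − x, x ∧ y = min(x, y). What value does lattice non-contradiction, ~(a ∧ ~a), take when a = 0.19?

0.81

~a = 1 − 0.19 = 0.81
a ∧ ~a = min(0.19, 0.81) = 0.19
~(a ∧ ~a) = 1 − 0.19 = 0.81
(The value 0.81 < 1 shows this instance is not satisfied; not a Ł∞-tautology — its value is 1 − min(a, 1−a).)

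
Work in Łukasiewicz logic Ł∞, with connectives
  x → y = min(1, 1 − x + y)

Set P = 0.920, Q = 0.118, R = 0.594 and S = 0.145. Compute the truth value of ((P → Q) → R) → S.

P → Q = min(1, 1 − 0.920 + 0.118) = min(1, 0.198) = 0.198
(P → Q) → R = min(1, 1 − 0.198 + 0.594) = min(1, 1.396) = 1.000
((P → Q) → R) → S = min(1, 1 − 1.000 + 0.145) = min(1, 0.145) = 0.145

0.145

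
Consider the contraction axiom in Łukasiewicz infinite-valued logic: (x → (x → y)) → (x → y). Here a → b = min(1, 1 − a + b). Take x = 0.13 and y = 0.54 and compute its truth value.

x → y = min(1, 1 − 0.13 + 0.54) = min(1, 1.41) = 1.00
x → (x → y) = min(1, 1 − 0.13 + 1.00) = min(1, 1.87) = 1.00
(x → (x → y)) → (x → y) = min(1, 1 − 1.00 + 1.00) = min(1, 1.00) = 1.00

1.00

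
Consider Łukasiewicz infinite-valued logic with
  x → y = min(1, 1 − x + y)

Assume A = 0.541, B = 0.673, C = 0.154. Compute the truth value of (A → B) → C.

A → B = min(1, 1 − 0.541 + 0.673) = min(1, 1.132) = 1.000
(A → B) → C = min(1, 1 − 1.000 + 0.154) = min(1, 0.154) = 0.154

0.154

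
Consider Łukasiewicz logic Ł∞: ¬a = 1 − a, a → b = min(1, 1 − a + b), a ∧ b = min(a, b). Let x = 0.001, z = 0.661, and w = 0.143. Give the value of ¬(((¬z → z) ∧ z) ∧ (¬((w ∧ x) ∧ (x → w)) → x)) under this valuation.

¬z = 1 − 0.661 = 0.339
¬z → z = min(1, 1 − 0.339 + 0.661) = min(1, 1.322) = 1.000
(¬z → z) ∧ z = min(1.000, 0.661) = 0.661
w ∧ x = min(0.143, 0.001) = 0.001
x → w = min(1, 1 − 0.001 + 0.143) = min(1, 1.142) = 1.000
(w ∧ x) ∧ (x → w) = min(0.001, 1.000) = 0.001
¬((w ∧ x) ∧ (x → w)) = 1 − 0.001 = 0.999
¬((w ∧ x) ∧ (x → w)) → x = min(1, 1 − 0.999 + 0.001) = min(1, 0.002) = 0.002
((¬z → z) ∧ z) ∧ (¬((w ∧ x) ∧ (x → w)) → x) = min(0.661, 0.002) = 0.002
¬(((¬z → z) ∧ z) ∧ (¬((w ∧ x) ∧ (x → w)) → x)) = 1 − 0.002 = 0.998

0.998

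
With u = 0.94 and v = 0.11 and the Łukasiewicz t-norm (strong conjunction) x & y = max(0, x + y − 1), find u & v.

u & v = max(0, 0.94 + 0.11 − 1) = max(0, 0.05) = 0.05
For comparison, the Gödel (minimum) t-norm min(x, y) would give 0.11.

0.05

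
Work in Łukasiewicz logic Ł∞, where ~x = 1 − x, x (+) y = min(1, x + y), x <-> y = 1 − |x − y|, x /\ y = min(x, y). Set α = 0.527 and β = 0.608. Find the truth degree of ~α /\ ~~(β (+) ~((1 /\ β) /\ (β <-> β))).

~α = 1 − 0.527 = 0.473
1 /\ β = min(1.000, 0.608) = 0.608
β <-> β = 1 − |0.608 − 0.608| = 1 − 0.000 = 1.000
(1 /\ β) /\ (β <-> β) = min(0.608, 1.000) = 0.608
~((1 /\ β) /\ (β <-> β)) = 1 − 0.608 = 0.392
β (+) ~((1 /\ β) /\ (β <-> β)) = min(1, 0.608 + 0.392) = min(1, 1.000) = 1.000
~(β (+) ~((1 /\ β) /\ (β <-> β))) = 1 − 1.000 = 0.000
~~(β (+) ~((1 /\ β) /\ (β <-> β))) = 1 − 0.000 = 1.000
~α /\ ~~(β (+) ~((1 /\ β) /\ (β <-> β))) = min(0.473, 1.000) = 0.473

0.473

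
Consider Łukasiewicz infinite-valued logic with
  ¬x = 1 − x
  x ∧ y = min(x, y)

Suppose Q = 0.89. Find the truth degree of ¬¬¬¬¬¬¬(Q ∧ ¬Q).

¬Q = 1 − 0.89 = 0.11
Q ∧ ¬Q = min(0.89, 0.11) = 0.11
¬(Q ∧ ¬Q) = 1 − 0.11 = 0.89
¬¬(Q ∧ ¬Q) = 1 − 0.89 = 0.11
¬¬¬(Q ∧ ¬Q) = 1 − 0.11 = 0.89
¬¬¬¬(Q ∧ ¬Q) = 1 − 0.89 = 0.11
¬¬¬¬¬(Q ∧ ¬Q) = 1 − 0.11 = 0.89
¬¬¬¬¬¬(Q ∧ ¬Q) = 1 − 0.89 = 0.11
¬¬¬¬¬¬¬(Q ∧ ¬Q) = 1 − 0.11 = 0.89

0.89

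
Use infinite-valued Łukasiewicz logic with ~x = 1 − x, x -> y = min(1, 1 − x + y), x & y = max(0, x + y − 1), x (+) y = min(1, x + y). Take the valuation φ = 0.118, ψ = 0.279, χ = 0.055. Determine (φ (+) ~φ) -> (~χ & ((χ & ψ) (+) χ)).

0.000

~φ = 1 − 0.118 = 0.882
φ (+) ~φ = min(1, 0.118 + 0.882) = min(1, 1.000) = 1.000
~χ = 1 − 0.055 = 0.945
χ & ψ = max(0, 0.055 + 0.279 − 1) = max(0, -0.666) = 0.000
(χ & ψ) (+) χ = min(1, 0.000 + 0.055) = min(1, 0.055) = 0.055
~χ & ((χ & ψ) (+) χ) = max(0, 0.945 + 0.055 − 1) = max(0, 0.000) = 0.000
(φ (+) ~φ) -> (~χ & ((χ & ψ) (+) χ)) = min(1, 1 − 1.000 + 0.000) = min(1, 0.000) = 0.000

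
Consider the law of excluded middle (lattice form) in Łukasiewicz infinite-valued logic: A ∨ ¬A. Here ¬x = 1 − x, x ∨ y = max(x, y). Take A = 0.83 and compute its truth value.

¬A = 1 − 0.83 = 0.17
A ∨ ¬A = max(0.83, 0.17) = 0.83
(The value 0.83 < 1 shows this instance is not satisfied; not a Ł∞-tautology — its value is max(a, 1−a).)

0.83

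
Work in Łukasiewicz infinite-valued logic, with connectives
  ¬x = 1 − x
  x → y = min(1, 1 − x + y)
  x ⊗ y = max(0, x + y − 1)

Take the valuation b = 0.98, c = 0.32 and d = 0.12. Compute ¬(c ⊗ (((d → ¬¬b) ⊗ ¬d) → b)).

¬b = 1 − 0.98 = 0.02
¬¬b = 1 − 0.02 = 0.98
d → ¬¬b = min(1, 1 − 0.12 + 0.98) = min(1, 1.86) = 1.00
¬d = 1 − 0.12 = 0.88
(d → ¬¬b) ⊗ ¬d = max(0, 1.00 + 0.88 − 1) = max(0, 0.88) = 0.88
((d → ¬¬b) ⊗ ¬d) → b = min(1, 1 − 0.88 + 0.98) = min(1, 1.10) = 1.00
c ⊗ (((d → ¬¬b) ⊗ ¬d) → b) = max(0, 0.32 + 1.00 − 1) = max(0, 0.32) = 0.32
¬(c ⊗ (((d → ¬¬b) ⊗ ¬d) → b)) = 1 − 0.32 = 0.68

0.68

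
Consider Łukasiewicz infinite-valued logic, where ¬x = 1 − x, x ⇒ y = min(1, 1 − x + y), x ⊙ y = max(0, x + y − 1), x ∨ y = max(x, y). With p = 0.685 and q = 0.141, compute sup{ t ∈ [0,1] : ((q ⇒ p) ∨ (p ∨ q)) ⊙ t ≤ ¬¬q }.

0.141

q ⇒ p = min(1, 1 − 0.141 + 0.685) = min(1, 1.544) = 1.000
p ∨ q = max(0.685, 0.141) = 0.685
(q ⇒ p) ∨ (p ∨ q) = max(1.000, 0.685) = 1.000
So the left factor is (q ⇒ p) ∨ (p ∨ q) = 1.000.
¬q = 1 − 0.141 = 0.859
¬¬q = 1 − 0.859 = 0.141
So the right-hand bound is ¬¬q = 0.141.
The residuum of the Łukasiewicz t-norm gives the supremum: min(1, 1 − 1.000 + 0.141).
1 − 1.000 + 0.141 = 0.141, so t = min(1, 0.141) = 0.141.
Check: 1.000 ⊙ 0.141 = max(0, 0.141) = 0.141 ≤ 0.141.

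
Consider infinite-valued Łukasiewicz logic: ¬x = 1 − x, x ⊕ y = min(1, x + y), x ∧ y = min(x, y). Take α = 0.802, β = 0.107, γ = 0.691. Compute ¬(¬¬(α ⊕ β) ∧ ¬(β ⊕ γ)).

0.798

α ⊕ β = min(1, 0.802 + 0.107) = min(1, 0.909) = 0.909
¬(α ⊕ β) = 1 − 0.909 = 0.091
¬¬(α ⊕ β) = 1 − 0.091 = 0.909
β ⊕ γ = min(1, 0.107 + 0.691) = min(1, 0.798) = 0.798
¬(β ⊕ γ) = 1 − 0.798 = 0.202
¬¬(α ⊕ β) ∧ ¬(β ⊕ γ) = min(0.909, 0.202) = 0.202
¬(¬¬(α ⊕ β) ∧ ¬(β ⊕ γ)) = 1 − 0.202 = 0.798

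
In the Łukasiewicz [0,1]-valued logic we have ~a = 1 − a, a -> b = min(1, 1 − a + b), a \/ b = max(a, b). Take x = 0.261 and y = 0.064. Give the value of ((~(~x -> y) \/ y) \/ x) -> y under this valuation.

~x = 1 − 0.261 = 0.739
~x -> y = min(1, 1 − 0.739 + 0.064) = min(1, 0.325) = 0.325
~(~x -> y) = 1 − 0.325 = 0.675
~(~x -> y) \/ y = max(0.675, 0.064) = 0.675
(~(~x -> y) \/ y) \/ x = max(0.675, 0.261) = 0.675
((~(~x -> y) \/ y) \/ x) -> y = min(1, 1 − 0.675 + 0.064) = min(1, 0.389) = 0.389

0.389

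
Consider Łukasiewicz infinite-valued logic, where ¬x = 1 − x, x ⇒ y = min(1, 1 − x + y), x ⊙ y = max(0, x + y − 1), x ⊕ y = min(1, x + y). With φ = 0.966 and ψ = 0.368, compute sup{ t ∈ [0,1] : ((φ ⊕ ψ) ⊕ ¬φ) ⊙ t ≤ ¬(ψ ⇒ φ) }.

φ ⊕ ψ = min(1, 0.966 + 0.368) = min(1, 1.334) = 1.000
¬φ = 1 − 0.966 = 0.034
(φ ⊕ ψ) ⊕ ¬φ = min(1, 1.000 + 0.034) = min(1, 1.034) = 1.000
So the left factor is (φ ⊕ ψ) ⊕ ¬φ = 1.000.
ψ ⇒ φ = min(1, 1 − 0.368 + 0.966) = min(1, 1.598) = 1.000
¬(ψ ⇒ φ) = 1 − 1.000 = 0.000
So the right-hand bound is ¬(ψ ⇒ φ) = 0.000.
The residuum of the Łukasiewicz t-norm gives the supremum: min(1, 1 − 1.000 + 0.000).
1 − 1.000 + 0.000 = 0.000, so t = min(1, 0.000) = 0.000.
Check: 1.000 ⊙ 0.000 = max(0, 0.000) = 0.000 ≤ 0.000.

0.000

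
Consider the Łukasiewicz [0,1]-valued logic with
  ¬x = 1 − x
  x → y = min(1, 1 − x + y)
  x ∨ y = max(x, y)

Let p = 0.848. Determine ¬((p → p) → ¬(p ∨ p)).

0.848

p → p = min(1, 1 − 0.848 + 0.848) = min(1, 1.000) = 1.000
p ∨ p = max(0.848, 0.848) = 0.848
¬(p ∨ p) = 1 − 0.848 = 0.152
(p → p) → ¬(p ∨ p) = min(1, 1 − 1.000 + 0.152) = min(1, 0.152) = 0.152
¬((p → p) → ¬(p ∨ p)) = 1 − 0.152 = 0.848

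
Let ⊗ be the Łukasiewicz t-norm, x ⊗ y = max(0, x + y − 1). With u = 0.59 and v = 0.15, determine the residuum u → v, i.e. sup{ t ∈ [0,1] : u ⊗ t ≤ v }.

0.56

The residuum of the Łukasiewicz t-norm gives the supremum: min(1, 1 − 0.59 + 0.15).
1 − 0.59 + 0.15 = 0.56, so t = min(1, 0.56) = 0.56.
Check: 0.59 ⊗ 0.56 = max(0, 0.15) = 0.15 ≤ 0.15.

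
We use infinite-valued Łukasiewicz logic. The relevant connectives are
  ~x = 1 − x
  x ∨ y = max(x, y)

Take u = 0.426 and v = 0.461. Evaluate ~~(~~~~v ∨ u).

0.461

~v = 1 − 0.461 = 0.539
~~v = 1 − 0.539 = 0.461
~~~v = 1 − 0.461 = 0.539
~~~~v = 1 − 0.539 = 0.461
~~~~v ∨ u = max(0.461, 0.426) = 0.461
~(~~~~v ∨ u) = 1 − 0.461 = 0.539
~~(~~~~v ∨ u) = 1 − 0.539 = 0.461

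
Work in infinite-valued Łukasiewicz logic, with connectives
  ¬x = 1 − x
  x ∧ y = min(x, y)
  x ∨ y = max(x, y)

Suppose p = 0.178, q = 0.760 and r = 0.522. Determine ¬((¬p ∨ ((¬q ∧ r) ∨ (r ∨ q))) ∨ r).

0.178

¬p = 1 − 0.178 = 0.822
¬q = 1 − 0.760 = 0.240
¬q ∧ r = min(0.240, 0.522) = 0.240
r ∨ q = max(0.522, 0.760) = 0.760
(¬q ∧ r) ∨ (r ∨ q) = max(0.240, 0.760) = 0.760
¬p ∨ ((¬q ∧ r) ∨ (r ∨ q)) = max(0.822, 0.760) = 0.822
(¬p ∨ ((¬q ∧ r) ∨ (r ∨ q))) ∨ r = max(0.822, 0.522) = 0.822
¬((¬p ∨ ((¬q ∧ r) ∨ (r ∨ q))) ∨ r) = 1 − 0.822 = 0.178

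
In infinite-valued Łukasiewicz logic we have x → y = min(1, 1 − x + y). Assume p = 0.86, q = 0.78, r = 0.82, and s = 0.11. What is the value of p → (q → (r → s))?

r → s = min(1, 1 − 0.82 + 0.11) = min(1, 0.29) = 0.29
q → (r → s) = min(1, 1 − 0.78 + 0.29) = min(1, 0.51) = 0.51
p → (q → (r → s)) = min(1, 1 − 0.86 + 0.51) = min(1, 0.65) = 0.65

0.65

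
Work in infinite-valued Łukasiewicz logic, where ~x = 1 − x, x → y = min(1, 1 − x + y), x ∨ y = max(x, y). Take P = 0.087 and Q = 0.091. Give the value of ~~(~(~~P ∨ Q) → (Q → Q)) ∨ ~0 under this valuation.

~P = 1 − 0.087 = 0.913
~~P = 1 − 0.913 = 0.087
~~P ∨ Q = max(0.087, 0.091) = 0.091
~(~~P ∨ Q) = 1 − 0.091 = 0.909
Q → Q = min(1, 1 − 0.091 + 0.091) = min(1, 1.000) = 1.000
~(~~P ∨ Q) → (Q → Q) = min(1, 1 − 0.909 + 1.000) = min(1, 1.091) = 1.000
~(~(~~P ∨ Q) → (Q → Q)) = 1 − 1.000 = 0.000
~~(~(~~P ∨ Q) → (Q → Q)) = 1 − 0.000 = 1.000
~0 = 1 − 0.000 = 1.000
~~(~(~~P ∨ Q) → (Q → Q)) ∨ ~0 = max(1.000, 1.000) = 1.000

1.000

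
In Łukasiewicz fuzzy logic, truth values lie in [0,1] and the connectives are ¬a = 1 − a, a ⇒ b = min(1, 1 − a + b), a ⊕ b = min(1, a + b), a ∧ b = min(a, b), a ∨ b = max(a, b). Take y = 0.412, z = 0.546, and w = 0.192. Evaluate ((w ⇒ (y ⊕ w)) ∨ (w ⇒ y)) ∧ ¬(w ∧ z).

0.808

y ⊕ w = min(1, 0.412 + 0.192) = min(1, 0.604) = 0.604
w ⇒ (y ⊕ w) = min(1, 1 − 0.192 + 0.604) = min(1, 1.412) = 1.000
w ⇒ y = min(1, 1 − 0.192 + 0.412) = min(1, 1.220) = 1.000
(w ⇒ (y ⊕ w)) ∨ (w ⇒ y) = max(1.000, 1.000) = 1.000
w ∧ z = min(0.192, 0.546) = 0.192
¬(w ∧ z) = 1 − 0.192 = 0.808
((w ⇒ (y ⊕ w)) ∨ (w ⇒ y)) ∧ ¬(w ∧ z) = min(1.000, 0.808) = 0.808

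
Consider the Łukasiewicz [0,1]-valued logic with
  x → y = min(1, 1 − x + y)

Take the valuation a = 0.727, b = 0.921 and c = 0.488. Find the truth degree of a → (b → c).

0.840

b → c = min(1, 1 − 0.921 + 0.488) = min(1, 0.567) = 0.567
a → (b → c) = min(1, 1 − 0.727 + 0.567) = min(1, 0.840) = 0.840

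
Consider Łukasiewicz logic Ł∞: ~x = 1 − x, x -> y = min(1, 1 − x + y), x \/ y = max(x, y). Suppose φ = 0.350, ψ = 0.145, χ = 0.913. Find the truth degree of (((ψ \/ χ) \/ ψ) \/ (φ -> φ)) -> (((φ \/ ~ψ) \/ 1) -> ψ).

0.145

ψ \/ χ = max(0.145, 0.913) = 0.913
(ψ \/ χ) \/ ψ = max(0.913, 0.145) = 0.913
φ -> φ = min(1, 1 − 0.350 + 0.350) = min(1, 1.000) = 1.000
((ψ \/ χ) \/ ψ) \/ (φ -> φ) = max(0.913, 1.000) = 1.000
~ψ = 1 − 0.145 = 0.855
φ \/ ~ψ = max(0.350, 0.855) = 0.855
(φ \/ ~ψ) \/ 1 = max(0.855, 1.000) = 1.000
((φ \/ ~ψ) \/ 1) -> ψ = min(1, 1 − 1.000 + 0.145) = min(1, 0.145) = 0.145
(((ψ \/ χ) \/ ψ) \/ (φ -> φ)) -> (((φ \/ ~ψ) \/ 1) -> ψ) = min(1, 1 − 1.000 + 0.145) = min(1, 0.145) = 0.145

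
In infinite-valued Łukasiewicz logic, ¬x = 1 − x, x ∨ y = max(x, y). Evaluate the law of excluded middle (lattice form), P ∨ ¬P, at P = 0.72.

¬P = 1 − 0.72 = 0.28
P ∨ ¬P = max(0.72, 0.28) = 0.72
(The value 0.72 < 1 shows this instance is not satisfied; not a Ł∞-tautology — its value is max(a, 1−a).)

0.72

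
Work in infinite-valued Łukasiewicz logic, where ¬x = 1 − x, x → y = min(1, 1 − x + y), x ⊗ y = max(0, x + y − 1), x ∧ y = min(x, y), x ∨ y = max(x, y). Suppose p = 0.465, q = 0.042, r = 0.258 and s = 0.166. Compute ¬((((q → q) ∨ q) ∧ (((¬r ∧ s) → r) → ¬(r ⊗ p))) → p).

q → q = min(1, 1 − 0.042 + 0.042) = min(1, 1.000) = 1.000
(q → q) ∨ q = max(1.000, 0.042) = 1.000
¬r = 1 − 0.258 = 0.742
¬r ∧ s = min(0.742, 0.166) = 0.166
(¬r ∧ s) → r = min(1, 1 − 0.166 + 0.258) = min(1, 1.092) = 1.000
r ⊗ p = max(0, 0.258 + 0.465 − 1) = max(0, -0.277) = 0.000
¬(r ⊗ p) = 1 − 0.000 = 1.000
((¬r ∧ s) → r) → ¬(r ⊗ p) = min(1, 1 − 1.000 + 1.000) = min(1, 1.000) = 1.000
((q → q) ∨ q) ∧ (((¬r ∧ s) → r) → ¬(r ⊗ p)) = min(1.000, 1.000) = 1.000
(((q → q) ∨ q) ∧ (((¬r ∧ s) → r) → ¬(r ⊗ p))) → p = min(1, 1 − 1.000 + 0.465) = min(1, 0.465) = 0.465
¬((((q → q) ∨ q) ∧ (((¬r ∧ s) → r) → ¬(r ⊗ p))) → p) = 1 − 0.465 = 0.535

0.535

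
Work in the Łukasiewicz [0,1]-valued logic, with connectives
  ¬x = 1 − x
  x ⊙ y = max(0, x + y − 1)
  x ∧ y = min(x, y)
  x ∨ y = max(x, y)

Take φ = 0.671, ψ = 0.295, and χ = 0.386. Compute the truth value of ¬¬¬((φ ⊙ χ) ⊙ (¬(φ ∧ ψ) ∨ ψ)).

φ ⊙ χ = max(0, 0.671 + 0.386 − 1) = max(0, 0.057) = 0.057
φ ∧ ψ = min(0.671, 0.295) = 0.295
¬(φ ∧ ψ) = 1 − 0.295 = 0.705
¬(φ ∧ ψ) ∨ ψ = max(0.705, 0.295) = 0.705
(φ ⊙ χ) ⊙ (¬(φ ∧ ψ) ∨ ψ) = max(0, 0.057 + 0.705 − 1) = max(0, -0.238) = 0.000
¬((φ ⊙ χ) ⊙ (¬(φ ∧ ψ) ∨ ψ)) = 1 − 0.000 = 1.000
¬¬((φ ⊙ χ) ⊙ (¬(φ ∧ ψ) ∨ ψ)) = 1 − 1.000 = 0.000
¬¬¬((φ ⊙ χ) ⊙ (¬(φ ∧ ψ) ∨ ψ)) = 1 − 0.000 = 1.000

1.000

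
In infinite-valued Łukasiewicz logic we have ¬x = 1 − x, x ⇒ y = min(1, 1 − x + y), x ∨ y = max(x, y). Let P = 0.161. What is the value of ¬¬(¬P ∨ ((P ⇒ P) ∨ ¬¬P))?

1.000

¬P = 1 − 0.161 = 0.839
P ⇒ P = min(1, 1 − 0.161 + 0.161) = min(1, 1.000) = 1.000
¬¬P = 1 − 0.839 = 0.161
(P ⇒ P) ∨ ¬¬P = max(1.000, 0.161) = 1.000
¬P ∨ ((P ⇒ P) ∨ ¬¬P) = max(0.839, 1.000) = 1.000
¬(¬P ∨ ((P ⇒ P) ∨ ¬¬P)) = 1 − 1.000 = 0.000
¬¬(¬P ∨ ((P ⇒ P) ∨ ¬¬P)) = 1 − 0.000 = 1.000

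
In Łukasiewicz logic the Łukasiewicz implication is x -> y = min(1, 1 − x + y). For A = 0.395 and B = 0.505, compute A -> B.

A -> B = min(1, 1 − 0.395 + 0.505) = min(1, 1.110) = 1.000
For comparison, the Gödel implication (1 if x ≤ y else y) would give 1.000.

1.000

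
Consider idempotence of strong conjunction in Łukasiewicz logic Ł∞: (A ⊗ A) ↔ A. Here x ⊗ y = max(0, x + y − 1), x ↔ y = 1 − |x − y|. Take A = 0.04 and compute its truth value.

0.96

A ⊗ A = max(0, 0.04 + 0.04 − 1) = max(0, -0.92) = 0.00
(A ⊗ A) ↔ A = 1 − |0.00 − 0.04| = 1 − 0.04 = 0.96
(The value 0.96 < 1 shows this instance is not satisfied; fails in Ł∞ since a ⊗ a = max(0, 2a−1) ≠ a in general.)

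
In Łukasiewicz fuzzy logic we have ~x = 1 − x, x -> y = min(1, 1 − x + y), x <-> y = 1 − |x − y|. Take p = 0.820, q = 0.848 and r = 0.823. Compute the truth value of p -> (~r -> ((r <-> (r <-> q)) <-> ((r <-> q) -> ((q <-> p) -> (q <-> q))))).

1.000

~r = 1 − 0.823 = 0.177
r <-> q = 1 − |0.823 − 0.848| = 1 − 0.025 = 0.975
r <-> (r <-> q) = 1 − |0.823 − 0.975| = 1 − 0.152 = 0.848
q <-> p = 1 − |0.848 − 0.820| = 1 − 0.028 = 0.972
q <-> q = 1 − |0.848 − 0.848| = 1 − 0.000 = 1.000
(q <-> p) -> (q <-> q) = min(1, 1 − 0.972 + 1.000) = min(1, 1.028) = 1.000
(r <-> q) -> ((q <-> p) -> (q <-> q)) = min(1, 1 − 0.975 + 1.000) = min(1, 1.025) = 1.000
(r <-> (r <-> q)) <-> ((r <-> q) -> ((q <-> p) -> (q <-> q))) = 1 − |0.848 − 1.000| = 1 − 0.152 = 0.848
~r -> ((r <-> (r <-> q)) <-> ((r <-> q) -> ((q <-> p) -> (q <-> q)))) = min(1, 1 − 0.177 + 0.848) = min(1, 1.671) = 1.000
p -> (~r -> ((r <-> (r <-> q)) <-> ((r <-> q) -> ((q <-> p) -> (q <-> q))))) = min(1, 1 − 0.820 + 1.000) = min(1, 1.180) = 1.000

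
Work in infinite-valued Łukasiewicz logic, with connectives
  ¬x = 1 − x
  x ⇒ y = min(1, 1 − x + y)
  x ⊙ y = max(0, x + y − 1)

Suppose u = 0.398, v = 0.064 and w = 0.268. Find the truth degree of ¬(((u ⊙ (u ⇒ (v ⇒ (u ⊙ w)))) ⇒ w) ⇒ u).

u ⊙ w = max(0, 0.398 + 0.268 − 1) = max(0, -0.334) = 0.000
v ⇒ (u ⊙ w) = min(1, 1 − 0.064 + 0.000) = min(1, 0.936) = 0.936
u ⇒ (v ⇒ (u ⊙ w)) = min(1, 1 − 0.398 + 0.936) = min(1, 1.538) = 1.000
u ⊙ (u ⇒ (v ⇒ (u ⊙ w))) = max(0, 0.398 + 1.000 − 1) = max(0, 0.398) = 0.398
(u ⊙ (u ⇒ (v ⇒ (u ⊙ w)))) ⇒ w = min(1, 1 − 0.398 + 0.268) = min(1, 0.870) = 0.870
((u ⊙ (u ⇒ (v ⇒ (u ⊙ w)))) ⇒ w) ⇒ u = min(1, 1 − 0.870 + 0.398) = min(1, 0.528) = 0.528
¬(((u ⊙ (u ⇒ (v ⇒ (u ⊙ w)))) ⇒ w) ⇒ u) = 1 − 0.528 = 0.472

0.472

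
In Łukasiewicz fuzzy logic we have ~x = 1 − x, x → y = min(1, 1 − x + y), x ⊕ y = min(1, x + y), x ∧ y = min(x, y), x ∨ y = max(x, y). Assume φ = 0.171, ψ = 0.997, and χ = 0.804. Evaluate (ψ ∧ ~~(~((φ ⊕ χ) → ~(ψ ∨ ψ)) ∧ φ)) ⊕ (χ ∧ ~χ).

0.367

φ ⊕ χ = min(1, 0.171 + 0.804) = min(1, 0.975) = 0.975
ψ ∨ ψ = max(0.997, 0.997) = 0.997
~(ψ ∨ ψ) = 1 − 0.997 = 0.003
(φ ⊕ χ) → ~(ψ ∨ ψ) = min(1, 1 − 0.975 + 0.003) = min(1, 0.028) = 0.028
~((φ ⊕ χ) → ~(ψ ∨ ψ)) = 1 − 0.028 = 0.972
~((φ ⊕ χ) → ~(ψ ∨ ψ)) ∧ φ = min(0.972, 0.171) = 0.171
~(~((φ ⊕ χ) → ~(ψ ∨ ψ)) ∧ φ) = 1 − 0.171 = 0.829
~~(~((φ ⊕ χ) → ~(ψ ∨ ψ)) ∧ φ) = 1 − 0.829 = 0.171
ψ ∧ ~~(~((φ ⊕ χ) → ~(ψ ∨ ψ)) ∧ φ) = min(0.997, 0.171) = 0.171
~χ = 1 − 0.804 = 0.196
χ ∧ ~χ = min(0.804, 0.196) = 0.196
(ψ ∧ ~~(~((φ ⊕ χ) → ~(ψ ∨ ψ)) ∧ φ)) ⊕ (χ ∧ ~χ) = min(1, 0.171 + 0.196) = min(1, 0.367) = 0.367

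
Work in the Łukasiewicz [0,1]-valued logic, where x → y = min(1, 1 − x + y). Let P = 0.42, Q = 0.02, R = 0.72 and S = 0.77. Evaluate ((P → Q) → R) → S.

P → Q = min(1, 1 − 0.42 + 0.02) = min(1, 0.60) = 0.60
(P → Q) → R = min(1, 1 − 0.60 + 0.72) = min(1, 1.12) = 1.00
((P → Q) → R) → S = min(1, 1 − 1.00 + 0.77) = min(1, 0.77) = 0.77

0.77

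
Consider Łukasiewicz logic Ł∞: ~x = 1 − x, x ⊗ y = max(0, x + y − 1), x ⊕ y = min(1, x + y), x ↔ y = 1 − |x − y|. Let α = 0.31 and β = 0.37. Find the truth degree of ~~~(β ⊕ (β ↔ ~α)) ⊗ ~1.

~α = 1 − 0.31 = 0.69
β ↔ ~α = 1 − |0.37 − 0.69| = 1 − 0.32 = 0.68
β ⊕ (β ↔ ~α) = min(1, 0.37 + 0.68) = min(1, 1.05) = 1.00
~(β ⊕ (β ↔ ~α)) = 1 − 1.00 = 0.00
~~(β ⊕ (β ↔ ~α)) = 1 − 0.00 = 1.00
~~~(β ⊕ (β ↔ ~α)) = 1 − 1.00 = 0.00
~1 = 1 − 1.00 = 0.00
~~~(β ⊕ (β ↔ ~α)) ⊗ ~1 = max(0, 0.00 + 0.00 − 1) = max(0, -1.00) = 0.00

0.00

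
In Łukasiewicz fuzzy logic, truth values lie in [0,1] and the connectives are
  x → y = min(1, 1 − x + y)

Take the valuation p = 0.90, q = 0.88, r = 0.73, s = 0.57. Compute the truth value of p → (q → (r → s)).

r → s = min(1, 1 − 0.73 + 0.57) = min(1, 0.84) = 0.84
q → (r → s) = min(1, 1 − 0.88 + 0.84) = min(1, 0.96) = 0.96
p → (q → (r → s)) = min(1, 1 − 0.90 + 0.96) = min(1, 1.06) = 1.00

1.00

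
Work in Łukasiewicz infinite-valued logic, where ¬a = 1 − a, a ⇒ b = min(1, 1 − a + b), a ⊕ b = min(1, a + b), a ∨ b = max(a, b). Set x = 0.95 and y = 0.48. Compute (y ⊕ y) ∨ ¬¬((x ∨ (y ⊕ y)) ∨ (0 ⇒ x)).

1.00

y ⊕ y = min(1, 0.48 + 0.48) = min(1, 0.96) = 0.96
x ∨ (y ⊕ y) = max(0.95, 0.96) = 0.96
0 ⇒ x = min(1, 1 − 0.00 + 0.95) = min(1, 1.95) = 1.00
(x ∨ (y ⊕ y)) ∨ (0 ⇒ x) = max(0.96, 1.00) = 1.00
¬((x ∨ (y ⊕ y)) ∨ (0 ⇒ x)) = 1 − 1.00 = 0.00
¬¬((x ∨ (y ⊕ y)) ∨ (0 ⇒ x)) = 1 − 0.00 = 1.00
(y ⊕ y) ∨ ¬¬((x ∨ (y ⊕ y)) ∨ (0 ⇒ x)) = max(0.96, 1.00) = 1.00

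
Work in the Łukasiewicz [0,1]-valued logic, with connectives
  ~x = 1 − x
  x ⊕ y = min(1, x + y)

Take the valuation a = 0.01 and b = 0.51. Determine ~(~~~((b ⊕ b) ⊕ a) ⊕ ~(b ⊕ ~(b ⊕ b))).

b ⊕ b = min(1, 0.51 + 0.51) = min(1, 1.02) = 1.00
(b ⊕ b) ⊕ a = min(1, 1.00 + 0.01) = min(1, 1.01) = 1.00
~((b ⊕ b) ⊕ a) = 1 − 1.00 = 0.00
~~((b ⊕ b) ⊕ a) = 1 − 0.00 = 1.00
~~~((b ⊕ b) ⊕ a) = 1 − 1.00 = 0.00
~(b ⊕ b) = 1 − 1.00 = 0.00
b ⊕ ~(b ⊕ b) = min(1, 0.51 + 0.00) = min(1, 0.51) = 0.51
~(b ⊕ ~(b ⊕ b)) = 1 − 0.51 = 0.49
~~~((b ⊕ b) ⊕ a) ⊕ ~(b ⊕ ~(b ⊕ b)) = min(1, 0.00 + 0.49) = min(1, 0.49) = 0.49
~(~~~((b ⊕ b) ⊕ a) ⊕ ~(b ⊕ ~(b ⊕ b))) = 1 − 0.49 = 0.51

0.51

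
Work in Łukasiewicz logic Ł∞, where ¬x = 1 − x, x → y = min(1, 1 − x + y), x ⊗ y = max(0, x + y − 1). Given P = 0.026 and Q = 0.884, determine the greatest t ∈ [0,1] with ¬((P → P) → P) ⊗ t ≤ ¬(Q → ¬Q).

P → P = min(1, 1 − 0.026 + 0.026) = min(1, 1.000) = 1.000
(P → P) → P = min(1, 1 − 1.000 + 0.026) = min(1, 0.026) = 0.026
¬((P → P) → P) = 1 − 0.026 = 0.974
So the left factor is ¬((P → P) → P) = 0.974.
¬Q = 1 − 0.884 = 0.116
Q → ¬Q = min(1, 1 − 0.884 + 0.116) = min(1, 0.232) = 0.232
¬(Q → ¬Q) = 1 − 0.232 = 0.768
So the right-hand bound is ¬(Q → ¬Q) = 0.768.
The residuum of the Łukasiewicz t-norm gives the supremum: min(1, 1 − 0.974 + 0.768).
1 − 0.974 + 0.768 = 0.794, so t = min(1, 0.794) = 0.794.
Check: 0.974 ⊗ 0.794 = max(0, 0.768) = 0.768 ≤ 0.768.

0.794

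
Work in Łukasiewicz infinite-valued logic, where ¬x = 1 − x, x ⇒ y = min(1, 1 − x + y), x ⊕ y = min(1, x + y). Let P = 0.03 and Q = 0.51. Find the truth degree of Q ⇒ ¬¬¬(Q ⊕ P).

Q ⊕ P = min(1, 0.51 + 0.03) = min(1, 0.54) = 0.54
¬(Q ⊕ P) = 1 − 0.54 = 0.46
¬¬(Q ⊕ P) = 1 − 0.46 = 0.54
¬¬¬(Q ⊕ P) = 1 − 0.54 = 0.46
Q ⇒ ¬¬¬(Q ⊕ P) = min(1, 1 − 0.51 + 0.46) = min(1, 0.95) = 0.95

0.95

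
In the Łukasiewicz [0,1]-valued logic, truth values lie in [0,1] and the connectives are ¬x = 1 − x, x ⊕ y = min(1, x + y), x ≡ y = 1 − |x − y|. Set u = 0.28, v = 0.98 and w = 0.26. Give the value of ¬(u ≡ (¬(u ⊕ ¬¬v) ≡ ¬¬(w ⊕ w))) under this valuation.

¬v = 1 − 0.98 = 0.02
¬¬v = 1 − 0.02 = 0.98
u ⊕ ¬¬v = min(1, 0.28 + 0.98) = min(1, 1.26) = 1.00
¬(u ⊕ ¬¬v) = 1 − 1.00 = 0.00
w ⊕ w = min(1, 0.26 + 0.26) = min(1, 0.52) = 0.52
¬(w ⊕ w) = 1 − 0.52 = 0.48
¬¬(w ⊕ w) = 1 − 0.48 = 0.52
¬(u ⊕ ¬¬v) ≡ ¬¬(w ⊕ w) = 1 − |0.00 − 0.52| = 1 − 0.52 = 0.48
u ≡ (¬(u ⊕ ¬¬v) ≡ ¬¬(w ⊕ w)) = 1 − |0.28 − 0.48| = 1 − 0.20 = 0.80
¬(u ≡ (¬(u ⊕ ¬¬v) ≡ ¬¬(w ⊕ w))) = 1 − 0.80 = 0.20

0.20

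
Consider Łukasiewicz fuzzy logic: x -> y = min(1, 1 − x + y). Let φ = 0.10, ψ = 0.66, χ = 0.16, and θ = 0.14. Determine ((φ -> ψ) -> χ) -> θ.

φ -> ψ = min(1, 1 − 0.10 + 0.66) = min(1, 1.56) = 1.00
(φ -> ψ) -> χ = min(1, 1 − 1.00 + 0.16) = min(1, 0.16) = 0.16
((φ -> ψ) -> χ) -> θ = min(1, 1 − 0.16 + 0.14) = min(1, 0.98) = 0.98

0.98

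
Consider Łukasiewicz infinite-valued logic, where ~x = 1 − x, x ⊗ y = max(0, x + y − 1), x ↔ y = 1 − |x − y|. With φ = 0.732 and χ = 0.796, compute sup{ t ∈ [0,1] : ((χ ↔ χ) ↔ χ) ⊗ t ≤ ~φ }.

χ ↔ χ = 1 − |0.796 − 0.796| = 1 − 0.000 = 1.000
(χ ↔ χ) ↔ χ = 1 − |1.000 − 0.796| = 1 − 0.204 = 0.796
So the left factor is (χ ↔ χ) ↔ χ = 0.796.
~φ = 1 − 0.732 = 0.268
So the right-hand bound is ~φ = 0.268.
The residuum of the Łukasiewicz t-norm gives the supremum: min(1, 1 − 0.796 + 0.268).
1 − 0.796 + 0.268 = 0.472, so t = min(1, 0.472) = 0.472.
Check: 0.796 ⊗ 0.472 = max(0, 0.268) = 0.268 ≤ 0.268.

0.472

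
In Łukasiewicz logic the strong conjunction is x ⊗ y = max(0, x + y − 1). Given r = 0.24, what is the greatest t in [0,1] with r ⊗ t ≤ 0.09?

The residuum of the Łukasiewicz t-norm gives the supremum: min(1, 1 − 0.24 + 0.09).
1 − 0.24 + 0.09 = 0.85, so t = min(1, 0.85) = 0.85.
Check: 0.24 ⊗ 0.85 = max(0, 0.09) = 0.09 ≤ 0.09.

0.85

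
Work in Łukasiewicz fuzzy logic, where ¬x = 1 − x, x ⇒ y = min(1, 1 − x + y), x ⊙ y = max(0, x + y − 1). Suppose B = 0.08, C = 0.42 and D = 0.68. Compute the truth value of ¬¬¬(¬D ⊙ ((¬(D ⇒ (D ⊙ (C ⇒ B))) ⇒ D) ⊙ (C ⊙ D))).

¬D = 1 − 0.68 = 0.32
C ⇒ B = min(1, 1 − 0.42 + 0.08) = min(1, 0.66) = 0.66
D ⊙ (C ⇒ B) = max(0, 0.68 + 0.66 − 1) = max(0, 0.34) = 0.34
D ⇒ (D ⊙ (C ⇒ B)) = min(1, 1 − 0.68 + 0.34) = min(1, 0.66) = 0.66
¬(D ⇒ (D ⊙ (C ⇒ B))) = 1 − 0.66 = 0.34
¬(D ⇒ (D ⊙ (C ⇒ B))) ⇒ D = min(1, 1 − 0.34 + 0.68) = min(1, 1.34) = 1.00
C ⊙ D = max(0, 0.42 + 0.68 − 1) = max(0, 0.10) = 0.10
(¬(D ⇒ (D ⊙ (C ⇒ B))) ⇒ D) ⊙ (C ⊙ D) = max(0, 1.00 + 0.10 − 1) = max(0, 0.10) = 0.10
¬D ⊙ ((¬(D ⇒ (D ⊙ (C ⇒ B))) ⇒ D) ⊙ (C ⊙ D)) = max(0, 0.32 + 0.10 − 1) = max(0, -0.58) = 0.00
¬(¬D ⊙ ((¬(D ⇒ (D ⊙ (C ⇒ B))) ⇒ D) ⊙ (C ⊙ D))) = 1 − 0.00 = 1.00
¬¬(¬D ⊙ ((¬(D ⇒ (D ⊙ (C ⇒ B))) ⇒ D) ⊙ (C ⊙ D))) = 1 − 1.00 = 0.00
¬¬¬(¬D ⊙ ((¬(D ⇒ (D ⊙ (C ⇒ B))) ⇒ D) ⊙ (C ⊙ D))) = 1 − 0.00 = 1.00

1.00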